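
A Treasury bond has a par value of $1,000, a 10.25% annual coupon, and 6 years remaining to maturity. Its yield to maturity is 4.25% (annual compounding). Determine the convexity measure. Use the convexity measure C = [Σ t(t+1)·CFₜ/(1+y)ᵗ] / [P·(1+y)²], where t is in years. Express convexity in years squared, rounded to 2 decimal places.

With y = 0.0425:
  t   CF        PV=CF/(1+0.0425)^t    t·PV        t(t+1)·PV
  1       102.50        98.3213        98.3213         196.6427
  2       102.50        94.3130       188.6261         565.8782
  3       102.50        90.4681       271.4044       1,085.6177
  4       102.50        86.7800       347.1200       1,735.5999
  5       102.50        83.2422       416.2110       2,497.2660
  6     1,102.50       858.8597     5,153.1581      36,072.1067
  Σ                  1,311.9844     6,474.8409      42,153.1112
P = 1,311.9844.
Convexity = Σ t(t+1)·PV / [P·(1+y)²] = 42,153.1112 / (1,311.9844 × 1.086806) = 29.56302.

29.56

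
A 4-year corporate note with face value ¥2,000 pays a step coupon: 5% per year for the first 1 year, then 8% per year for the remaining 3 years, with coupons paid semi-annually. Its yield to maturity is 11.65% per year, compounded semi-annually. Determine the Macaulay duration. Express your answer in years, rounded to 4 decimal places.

3.5515 years

Periodic yield y = 0.05825. Discount each cash flow and weight by its period:
  t   CF        PV=CF/(1+0.05825)^t    t·PV
  1        50.00        47.2478        47.2478
  2        50.00        44.6471        89.2942
  3        80.00        67.5033       202.5100
  4        80.00        63.7877       255.1508
  5        80.00        60.2766       301.3829
  6        80.00        56.9587       341.7524
  7        80.00        53.8235       376.7646
  8     2,080.00     1,322.3826    10,579.0606
  Σ                  1,716.6274    12,193.1633
Price P = Σ PV = 1,716.6274.
Macaulay duration = Σ(t·PV) / P = 12,193.1633 / 1,716.6274 = 7.10298 half-year periods.
In years: 7.10298 / 2 = 3.55149 years.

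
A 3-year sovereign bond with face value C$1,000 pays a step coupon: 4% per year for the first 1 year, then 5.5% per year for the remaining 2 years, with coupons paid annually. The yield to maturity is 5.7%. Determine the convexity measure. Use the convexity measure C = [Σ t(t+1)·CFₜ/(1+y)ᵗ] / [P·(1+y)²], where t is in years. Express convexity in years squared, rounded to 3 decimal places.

With y = 0.057:
  t   CF        PV=CF/(1+0.057)^t    t·PV        t(t+1)·PV
  1        40.00        37.8430        37.8430          75.6859
  2        55.00        49.2281        98.4561         295.3684
  3     1,055.00       893.3620     2,680.0861      10,720.3446
  Σ                    980.4331     2,816.3852      11,091.3988
P = 980.4331.
Convexity = Σ t(t+1)·PV / [P·(1+y)²] = 11,091.3988 / (980.4331 × 1.117249) = 10.12554.

10.126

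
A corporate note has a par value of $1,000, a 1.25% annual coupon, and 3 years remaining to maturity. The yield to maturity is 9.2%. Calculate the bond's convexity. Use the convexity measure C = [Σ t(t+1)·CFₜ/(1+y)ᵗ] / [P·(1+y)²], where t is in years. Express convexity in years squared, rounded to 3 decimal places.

9.877

With y = 0.092:
  t   CF        PV=CF/(1+0.092)^t    t·PV        t(t+1)·PV
  1        12.50        11.4469        11.4469          22.8938
  2        12.50        10.4825        20.9650          62.8950
  3     1,012.50       777.5478     2,332.6435       9,330.5740
  Σ                    799.4772     2,365.0554       9,416.3628
P = 799.4772.
Convexity = Σ t(t+1)·PV / [P·(1+y)²] = 9,416.3628 / (799.4772 × 1.192464) = 9.87715.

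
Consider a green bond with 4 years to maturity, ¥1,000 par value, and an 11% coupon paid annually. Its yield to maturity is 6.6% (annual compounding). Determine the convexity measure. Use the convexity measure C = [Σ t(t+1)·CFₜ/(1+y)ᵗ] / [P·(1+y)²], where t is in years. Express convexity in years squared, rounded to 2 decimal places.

With y = 0.066:
  t   CF        PV=CF/(1+0.066)^t    t·PV        t(t+1)·PV
  1       110.00       103.1895       103.1895         206.3790
  2       110.00        96.8007       193.6013         580.8039
  3       110.00        90.8074       272.4221       1,089.6884
  4     1,110.00       859.5956     3,438.3822      17,191.9111
  Σ                  1,150.3931     4,007.5951      19,068.7823
P = 1,150.3931.
Convexity = Σ t(t+1)·PV / [P·(1+y)²] = 19,068.7823 / (1,150.3931 × 1.136356) = 14.58688.

14.59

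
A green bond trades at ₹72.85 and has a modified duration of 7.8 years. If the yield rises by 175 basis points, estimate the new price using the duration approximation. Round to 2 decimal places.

Duration approximation: ΔP/P ≈ -D_mod · Δy = -7.8 × (+0.0175) = -0.136500.
New price ≈ 72.85 × (1 - 0.136500) = 62.905975.

₹62.91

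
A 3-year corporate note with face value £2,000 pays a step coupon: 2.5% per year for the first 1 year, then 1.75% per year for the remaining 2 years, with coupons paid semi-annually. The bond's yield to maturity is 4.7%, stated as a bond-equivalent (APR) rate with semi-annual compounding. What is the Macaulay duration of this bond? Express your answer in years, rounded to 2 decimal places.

2.92 years

Periodic yield y = 0.0235. Discount each cash flow and weight by its period:
  t   CF        PV=CF/(1+0.0235)^t    t·PV
  1        25.00        24.4260        24.4260
  2        25.00        23.8652        47.7303
  3        17.50        16.3220        48.9661
  4        17.50        15.9473        63.7891
  5        17.50        15.5811        77.9056
  6     2,017.50     1,755.0377    10,530.2265
  Σ                  1,851.1793    10,793.0437
Price P = Σ PV = 1,851.1793.
Macaulay duration = Σ(t·PV) / P = 10,793.0437 / 1,851.1793 = 5.83036 half-year periods.
In years: 5.83036 / 2 = 2.91518 years.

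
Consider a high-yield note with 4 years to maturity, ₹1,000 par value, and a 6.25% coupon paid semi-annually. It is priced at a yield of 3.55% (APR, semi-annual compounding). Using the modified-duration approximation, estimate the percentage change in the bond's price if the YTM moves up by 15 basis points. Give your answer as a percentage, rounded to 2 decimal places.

Periodic yield y = 0.01775. Modified duration first:
  t   CF        PV=CF/(1+0.01775)^t    t·PV
  1        31.25        30.7050        30.7050
  2        31.25        30.1695        60.3390
  3        31.25        29.6433        88.9299
  4        31.25        29.1263       116.5053
  5        31.25        28.6183       143.0917
  6        31.25        28.1192       168.7154
  7        31.25        27.6288       193.4017
  8     1,031.25       895.8495     7,166.7963
  Σ                  1,099.8600     7,968.4842
P = 1,099.8600; D_Mac = 7.24500 half-year periods = 3.62250 yrs; D_mod = 3.62250/(1+0.01775) = 3.55932 yrs.
ΔP/P ≈ -D_mod · Δy = -3.55932 × (+0.0015) = -0.005339 = -0.5339%.

-0.53%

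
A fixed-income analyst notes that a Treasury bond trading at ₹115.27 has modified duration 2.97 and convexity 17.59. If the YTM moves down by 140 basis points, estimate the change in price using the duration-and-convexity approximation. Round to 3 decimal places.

Duration effect: -D_mod·Δy = -2.97 × (-0.014) = +0.041580
Convexity effect: ½·C·(Δy)² = 0.5 × 17.59 × (-0.014)² = +0.00172382
ΔP/P ≈ +0.041580 + 0.00172382 = +0.04330382
ΔP ≈ 115.27 × (+0.04330382) = +4.9916313314.

+₹4.992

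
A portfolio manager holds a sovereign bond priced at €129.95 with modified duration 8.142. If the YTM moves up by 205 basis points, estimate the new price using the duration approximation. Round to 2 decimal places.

Duration approximation: ΔP/P ≈ -D_mod · Δy = -8.142 × (+0.0205) = -0.166911.
New price ≈ 129.95 × (1 - 0.166911) = 108.25991555.

€108.26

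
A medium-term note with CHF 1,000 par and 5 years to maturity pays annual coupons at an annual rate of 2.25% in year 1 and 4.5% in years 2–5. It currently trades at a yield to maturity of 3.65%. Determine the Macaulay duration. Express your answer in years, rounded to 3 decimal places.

Periodic yield y = 0.0365. Discount each cash flow and weight by its year:
  t   CF        PV=CF/(1+0.0365)^t    t·PV
  1        22.50        21.7077        21.7077
  2        45.00        41.8865        83.7730
  3        45.00        40.4115       121.2344
  4        45.00        38.9884       155.9536
  5     1,045.00       873.5138     4,367.5689
  Σ                  1,016.5078     4,750.2375
Price P = Σ PV = 1,016.5078.
Macaulay duration = Σ(t·PV) / P = 4,750.2375 / 1,016.5078 = 4.67310 years.

4.673 years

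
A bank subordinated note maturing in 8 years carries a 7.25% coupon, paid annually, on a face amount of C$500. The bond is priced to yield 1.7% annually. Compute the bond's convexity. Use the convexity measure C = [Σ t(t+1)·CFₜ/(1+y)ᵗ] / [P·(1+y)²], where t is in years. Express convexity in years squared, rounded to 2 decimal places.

With y = 0.017:
  t   CF        PV=CF/(1+0.017)^t    t·PV        t(t+1)·PV
  1        36.25        35.6441        35.6441          71.2881
  2        36.25        35.0482        70.0965         210.2894
  3        36.25        34.4624       103.3871         413.5485
  4        36.25        33.8863       135.5452         677.7261
  5        36.25        33.3199       166.5993         999.5960
  6        36.25        32.7629       196.5774       1,376.0417
  7        36.25        32.2152       225.5067       1,804.0533
  8       536.25       468.5972     3,748.7775      33,738.9978
  Σ                    705.9361     4,682.1338      39,291.5408
P = 705.9361.
Convexity = Σ t(t+1)·PV / [P·(1+y)²] = 39,291.5408 / (705.9361 × 1.034289) = 53.81356.

53.81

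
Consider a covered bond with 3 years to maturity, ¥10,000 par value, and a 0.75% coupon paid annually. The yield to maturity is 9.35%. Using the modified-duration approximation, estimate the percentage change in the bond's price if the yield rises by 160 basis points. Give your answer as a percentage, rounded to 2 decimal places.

-4.35%

Periodic yield y = 0.0935. Modified duration first:
  t   CF        PV=CF/(1+0.0935)^t    t·PV
  1        75.00        68.5871        68.5871
  2        75.00        62.7225       125.4451
  3    10,075.00     7,705.2847    23,115.8542
  Σ                  7,836.5944    23,309.8864
P = 7,836.5944; D_Mac = 2.97449 yrs; D_mod = 2.97449/(1+0.0935) = 2.72016 yrs.
ΔP/P ≈ -D_mod · Δy = -2.72016 × (+0.016) = -0.043523 = -4.3523%.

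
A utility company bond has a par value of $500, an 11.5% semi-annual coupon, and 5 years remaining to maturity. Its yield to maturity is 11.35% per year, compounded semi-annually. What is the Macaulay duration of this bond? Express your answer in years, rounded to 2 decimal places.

Periodic yield y = 0.05675. Discount each cash flow and weight by its period:
  t   CF        PV=CF/(1+0.05675)^t    t·PV
  1        28.75        27.2061        27.2061
  2        28.75        25.7450        51.4901
  3        28.75        24.3625        73.0874
  4        28.75        23.0541        92.2165
  5        28.75        21.8161       109.0804
  6        28.75        20.6445       123.8670
  7        28.75        19.5358       136.7509
  8        28.75        18.4867       147.8937
  9        28.75        17.4939       157.4454
  10      528.75       304.4583     3,044.5830
  Σ                    502.8030     3,963.6204
Price P = Σ PV = 502.8030.
Macaulay duration = Σ(t·PV) / P = 3,963.6204 / 502.8030 = 7.88305 half-year periods.
In years: 7.88305 / 2 = 3.94152 years.

3.94 years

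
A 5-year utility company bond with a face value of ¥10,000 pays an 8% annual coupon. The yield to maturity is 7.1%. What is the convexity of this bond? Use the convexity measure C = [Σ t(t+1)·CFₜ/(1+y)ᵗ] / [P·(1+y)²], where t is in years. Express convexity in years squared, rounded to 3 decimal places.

With y = 0.071:
  t   CF        PV=CF/(1+0.071)^t    t·PV        t(t+1)·PV
  1       800.00       746.9655       746.9655       1,493.9309
  2       800.00       697.4467     1,394.8935       4,184.6804
  3       800.00       651.2108     1,953.6323       7,814.5292
  4       800.00       608.0399     2,432.1597      12,160.7987
  5    10,800.00     7,664.3689    38,321.8446     229,931.0677
  Σ                 10,368.0318    44,849.4956     255,585.0070
P = 10,368.0318.
Convexity = Σ t(t+1)·PV / [P·(1+y)²] = 255,585.0070 / (10,368.0318 × 1.147041) = 21.49117.

21.491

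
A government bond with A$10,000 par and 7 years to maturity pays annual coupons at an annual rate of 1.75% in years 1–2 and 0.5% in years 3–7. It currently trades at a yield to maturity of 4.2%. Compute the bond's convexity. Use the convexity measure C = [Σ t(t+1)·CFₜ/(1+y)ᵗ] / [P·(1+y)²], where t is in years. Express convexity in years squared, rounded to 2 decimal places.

With y = 0.042:
  t   CF        PV=CF/(1+0.042)^t    t·PV        t(t+1)·PV
  1       175.00       167.9463       167.9463         335.8925
  2       175.00       161.1768       322.3537         967.0610
  3        50.00        44.1944       132.5831         530.3323
  4        50.00        42.4130       169.6521         848.2603
  5        50.00        40.7035       203.5173       1,221.1040
  6        50.00        39.0628       234.3770       1,640.6388
  7    10,050.00     7,535.1522    52,746.0654     421,968.5233
  Σ                  8,030.6490    53,976.4948     427,511.8122
P = 8,030.6490.
Convexity = Σ t(t+1)·PV / [P·(1+y)²] = 427,511.8122 / (8,030.6490 × 1.085764) = 49.03002.

49.03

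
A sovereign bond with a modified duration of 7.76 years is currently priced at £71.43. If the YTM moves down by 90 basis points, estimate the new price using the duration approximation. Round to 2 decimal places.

Duration approximation: ΔP/P ≈ -D_mod · Δy = -7.76 × (-0.009) = +0.069840.
New price ≈ 71.43 × (1 + 0.069840) = 76.4186712.

£76.42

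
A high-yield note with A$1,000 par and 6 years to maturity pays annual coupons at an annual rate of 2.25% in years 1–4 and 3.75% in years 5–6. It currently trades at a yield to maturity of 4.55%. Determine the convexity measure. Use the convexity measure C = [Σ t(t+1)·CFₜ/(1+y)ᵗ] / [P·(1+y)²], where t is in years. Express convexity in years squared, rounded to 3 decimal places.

35.425

With y = 0.0455:
  t   CF        PV=CF/(1+0.0455)^t    t·PV        t(t+1)·PV
  1        22.50        21.5208        21.5208          43.0416
  2        22.50        20.5842        41.1684         123.5053
  3        22.50        19.6884        59.0652         236.2608
  4        22.50        18.8316        75.3263         376.6313
  5        37.50        30.0200       150.1001         900.6008
  6     1,037.50       794.4085     4,766.4510      33,365.1570
  Σ                    905.0535     5,113.6318      35,045.1968
P = 905.0535.
Convexity = Σ t(t+1)·PV / [P·(1+y)²] = 35,045.1968 / (905.0535 × 1.093070) = 35.42470.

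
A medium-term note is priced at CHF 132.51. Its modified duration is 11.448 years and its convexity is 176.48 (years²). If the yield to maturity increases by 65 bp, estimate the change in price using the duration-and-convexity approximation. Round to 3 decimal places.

-CHF 9.366

Duration effect: -D_mod·Δy = -11.448 × (+0.0065) = -0.074412
Convexity effect: ½·C·(Δy)² = 0.5 × 176.48 × (0.0065)² = +0.00372814
ΔP/P ≈ -0.074412 + 0.00372814 = -0.07068386
ΔP ≈ 132.51 × (-0.07068386) = -9.3663182886.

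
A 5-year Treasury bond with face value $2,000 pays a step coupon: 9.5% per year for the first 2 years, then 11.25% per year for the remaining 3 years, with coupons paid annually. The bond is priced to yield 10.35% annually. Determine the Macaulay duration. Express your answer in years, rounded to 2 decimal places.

4.18 years

Periodic yield y = 0.1035. Discount each cash flow and weight by its year:
  t   CF        PV=CF/(1+0.1035)^t    t·PV
  1       190.00       172.1794       172.1794
  2       190.00       156.0303       312.0606
  3       225.00       167.4424       502.3273
  4       225.00       151.7376       606.9503
  5     2,225.00     1,359.7790     6,798.8950
  Σ                  2,007.1687     8,392.4126
Price P = Σ PV = 2,007.1687.
Macaulay duration = Σ(t·PV) / P = 8,392.4126 / 2,007.1687 = 4.18122 years.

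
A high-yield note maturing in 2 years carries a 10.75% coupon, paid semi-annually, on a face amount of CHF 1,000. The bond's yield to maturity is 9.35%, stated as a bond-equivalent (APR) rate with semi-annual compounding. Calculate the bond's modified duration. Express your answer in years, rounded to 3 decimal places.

1.771 years

Periodic yield y = 0.04675. First find Macaulay duration:
  t   CF        PV=CF/(1+0.04675)^t    t·PV
  1        53.75        51.3494        51.3494
  2        53.75        49.0560        98.1121
  3        53.75        46.8651       140.5953
  4     1,053.75       877.7396     3,510.9585
  Σ                  1,025.0102     3,801.0153
P = 1,025.0102; Macaulay duration = 3,801.0153 / 1,025.0102 = 3.70827 half-year periods = 1.85414 years.
Modified duration = D_Mac / (1 + y) = 1.85414 / 1.04675 = 1.77133 years.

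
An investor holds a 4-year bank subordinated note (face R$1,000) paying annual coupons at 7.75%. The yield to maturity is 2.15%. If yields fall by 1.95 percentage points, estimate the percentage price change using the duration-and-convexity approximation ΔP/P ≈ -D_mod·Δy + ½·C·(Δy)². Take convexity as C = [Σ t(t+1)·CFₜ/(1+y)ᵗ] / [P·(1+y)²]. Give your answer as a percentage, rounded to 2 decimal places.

With y = 0.0215:
  t   CF        PV=CF/(1+0.0215)^t    t·PV        t(t+1)·PV
  1        77.50        75.8688        75.8688         151.7376
  2        77.50        74.2720       148.5439         445.6318
  3        77.50        72.7087       218.1262         872.5048
  4     1,077.50       989.6094     3,958.4374      19,792.1872
  Σ                  1,212.4589     4,400.9764      21,262.0615
P = 1,212.4589; D_Mac = 3.62979 yrs; D_mod = 3.55340 yrs; C = 16.80589.
Duration effect: -3.55340 × (-0.0195) = +0.069291
Convexity effect: 0.5 × 16.80589 × (-0.0195)² = +0.0031952
ΔP/P ≈ +0.069291 + 0.0031952 = +0.072486 = +7.2486%.

+7.25%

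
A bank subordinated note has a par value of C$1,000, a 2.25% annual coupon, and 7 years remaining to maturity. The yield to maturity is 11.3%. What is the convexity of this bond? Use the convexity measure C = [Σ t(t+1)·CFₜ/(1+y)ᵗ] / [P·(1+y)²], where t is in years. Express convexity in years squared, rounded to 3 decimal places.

39.960

With y = 0.113:
  t   CF        PV=CF/(1+0.113)^t    t·PV        t(t+1)·PV
  1        22.50        20.2156        20.2156          40.4313
  2        22.50        18.1632        36.3264         108.9792
  3        22.50        16.3191        48.9574         195.8296
  4        22.50        14.6623        58.6492         293.2458
  5        22.50        13.1737        65.8683         395.2100
  6        22.50        11.8362        71.0171         497.1195
  7     1,022.50       483.2782     3,382.9471      27,063.5768
  Σ                    577.6483     3,683.9811      28,594.3922
P = 577.6483.
Convexity = Σ t(t+1)·PV / [P·(1+y)²] = 28,594.3922 / (577.6483 × 1.238769) = 39.96015.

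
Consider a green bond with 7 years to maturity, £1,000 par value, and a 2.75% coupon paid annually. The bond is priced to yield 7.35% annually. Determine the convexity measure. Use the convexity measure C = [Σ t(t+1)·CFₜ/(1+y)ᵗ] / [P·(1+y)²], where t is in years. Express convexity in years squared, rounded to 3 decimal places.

With y = 0.0735:
  t   CF        PV=CF/(1+0.0735)^t    t·PV        t(t+1)·PV
  1        27.50        25.6171        25.6171          51.2343
  2        27.50        23.8632        47.7264         143.1792
  3        27.50        22.2293        66.6880         266.7521
  4        27.50        20.7073        82.8294         414.1470
  5        27.50        19.2896        96.4478         578.6870
  6        27.50        17.9689       107.8131         754.6919
  7     1,027.50       625.4138     4,377.8969      35,023.1752
  Σ                    755.0893     4,805.0188      37,231.8665
P = 755.0893.
Convexity = Σ t(t+1)·PV / [P·(1+y)²] = 37,231.8665 / (755.0893 × 1.152402) = 42.78706.

42.787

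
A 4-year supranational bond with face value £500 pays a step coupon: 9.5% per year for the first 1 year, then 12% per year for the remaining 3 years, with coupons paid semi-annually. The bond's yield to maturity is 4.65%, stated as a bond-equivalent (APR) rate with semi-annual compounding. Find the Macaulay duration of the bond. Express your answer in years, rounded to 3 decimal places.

Periodic yield y = 0.02325. Discount each cash flow and weight by its period:
  t   CF        PV=CF/(1+0.02325)^t    t·PV
  1        23.75        23.2104        23.2104
  2        23.75        22.6830        45.3660
  3        30.00        28.0012        84.0035
  4        30.00        27.3649       109.4597
  5        30.00        26.7431       133.7157
  6        30.00        26.1355       156.8130
  7        30.00        25.5417       178.7916
  8       530.00       440.9830     3,527.8640
  Σ                    620.6627     4,259.2237
Price P = Σ PV = 620.6627.
Macaulay duration = Σ(t·PV) / P = 4,259.2237 / 620.6627 = 6.86238 half-year periods.
In years: 6.86238 / 2 = 3.43119 years.

3.431 years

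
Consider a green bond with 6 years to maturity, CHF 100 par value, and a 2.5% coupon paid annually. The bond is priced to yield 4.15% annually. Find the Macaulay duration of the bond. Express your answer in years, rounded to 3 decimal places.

Periodic yield y = 0.0415. Discount each cash flow and weight by its year:
  t   CF        PV=CF/(1+0.0415)^t    t·PV
  1         2.50         2.4004         2.4004
  2         2.50         2.3047         4.6095
  3         2.50         2.2129         6.6387
  4         2.50         2.1247         8.4989
  5         2.50         2.0401        10.2003
  6       102.50        80.3097       481.8584
  Σ                     91.3926       514.2062
Price P = Σ PV = 91.3926.
Macaulay duration = Σ(t·PV) / P = 514.2062 / 91.3926 = 5.62635 years.

5.626 years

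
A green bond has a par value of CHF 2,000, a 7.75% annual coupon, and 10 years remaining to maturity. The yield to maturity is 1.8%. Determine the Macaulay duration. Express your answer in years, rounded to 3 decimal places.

Periodic yield y = 0.018. Discount each cash flow and weight by its year:
  t   CF        PV=CF/(1+0.018)^t    t·PV
  1       155.00       152.2593       152.2593
  2       155.00       149.5671       299.1342
  3       155.00       146.9225       440.7676
  4       155.00       144.3247       577.2987
  5       155.00       141.7728       708.8638
  6       155.00       139.2660       835.5959
  7       155.00       136.8035       957.6246
  8       155.00       134.3846     1,075.0767
  9       155.00       132.0084     1,188.0760
  10    2,155.00     1,802.8911    18,028.9110
  Σ                  3,080.2000    24,263.6078
Price P = Σ PV = 3,080.2000.
Macaulay duration = Σ(t·PV) / P = 24,263.6078 / 3,080.2000 = 7.87728 years.

7.877 years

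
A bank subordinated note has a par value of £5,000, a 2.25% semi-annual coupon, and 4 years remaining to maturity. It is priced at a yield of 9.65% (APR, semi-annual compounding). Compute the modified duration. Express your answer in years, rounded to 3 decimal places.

Periodic yield y = 0.04825. First find Macaulay duration:
  t   CF        PV=CF/(1+0.04825)^t    t·PV
  1        56.25        53.6609        53.6609
  2        56.25        51.1909       102.3818
  3        56.25        48.8346       146.5039
  4        56.25        46.5868       186.3473
  5        56.25        44.4425       222.2123
  6        56.25        42.3968       254.3809
  7        56.25        40.4453       283.1173
  8     5,056.25     3,468.2434    27,745.9473
  Σ                  3,795.8013    28,994.5518
P = 3,795.8013; Macaulay duration = 28,994.5518 / 3,795.8013 = 7.63859 half-year periods = 3.81929 years.
Modified duration = D_Mac / (1 + y) = 3.81929 / 1.04825 = 3.64349 years.

3.643 years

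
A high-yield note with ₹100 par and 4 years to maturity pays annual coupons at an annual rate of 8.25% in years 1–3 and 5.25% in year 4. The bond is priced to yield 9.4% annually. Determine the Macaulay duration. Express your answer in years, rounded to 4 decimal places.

3.5467 years

Periodic yield y = 0.094. Discount each cash flow and weight by its year:
  t   CF        PV=CF/(1+0.094)^t    t·PV
  1         8.25         7.5411         7.5411
  2         8.25         6.8932        13.7864
  3         8.25         6.3009        18.9027
  4       105.25        73.4772       293.9089
  Σ                     94.2124       334.1391
Price P = Σ PV = 94.2124.
Macaulay duration = Σ(t·PV) / P = 334.1391 / 94.2124 = 3.54666 years.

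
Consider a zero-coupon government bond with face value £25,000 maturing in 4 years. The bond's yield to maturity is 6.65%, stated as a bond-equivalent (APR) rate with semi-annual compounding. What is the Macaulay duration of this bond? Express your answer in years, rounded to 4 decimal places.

4.0000 years

A zero-coupon bond has a single cash flow at maturity, so its Macaulay duration equals its maturity: 4 years.
(Equivalently: 8 semi-annual periods ÷ 2 = 4 years.)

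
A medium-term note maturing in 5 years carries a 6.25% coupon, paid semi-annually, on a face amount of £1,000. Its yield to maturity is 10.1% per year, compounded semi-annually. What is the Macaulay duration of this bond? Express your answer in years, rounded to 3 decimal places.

Periodic yield y = 0.0505. Discount each cash flow and weight by its period:
  t   CF        PV=CF/(1+0.0505)^t    t·PV
  1        31.25        29.7477        29.7477
  2        31.25        28.3177        56.6354
  3        31.25        26.9564        80.8692
  4        31.25        25.6605       102.6422
  5        31.25        24.4270       122.1349
  6        31.25        23.2527       139.5163
  7        31.25        22.1349       154.9443
  8        31.25        21.0708       168.5666
  9        31.25        20.0579       180.5211
  10    1,031.25       630.0912     6,300.9117
  Σ                    851.7169     7,336.4894
Price P = Σ PV = 851.7169.
Macaulay duration = Σ(t·PV) / P = 7,336.4894 / 851.7169 = 8.61377 half-year periods.
In years: 8.61377 / 2 = 4.30688 years.

4.307 years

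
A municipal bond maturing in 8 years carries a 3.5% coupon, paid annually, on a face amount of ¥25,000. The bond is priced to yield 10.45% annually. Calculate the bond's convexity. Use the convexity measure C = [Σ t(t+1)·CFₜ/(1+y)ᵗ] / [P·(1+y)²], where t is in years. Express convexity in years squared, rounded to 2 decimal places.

With y = 0.1045:
  t   CF        PV=CF/(1+0.1045)^t    t·PV        t(t+1)·PV
  1       875.00       792.2137       792.2137       1,584.4273
  2       875.00       717.2600     1,434.5200       4,303.5600
  3       875.00       649.3979     1,948.1938       7,792.7750
  4       875.00       587.9565     2,351.8259      11,759.1294
  5       875.00       532.3282     2,661.6409      15,969.8452
  6       875.00       481.9630     2,891.7782      20,242.4475
  7       875.00       436.3631     3,054.5417      24,436.3332
  8    25,875.00    11,683.0059    93,464.0474     841,176.4263
  Σ                 15,880.4883   108,598.7614     927,264.9440
P = 15,880.4883.
Convexity = Σ t(t+1)·PV / [P·(1+y)²] = 927,264.9440 / (15,880.4883 × 1.219920) = 47.86395.

47.86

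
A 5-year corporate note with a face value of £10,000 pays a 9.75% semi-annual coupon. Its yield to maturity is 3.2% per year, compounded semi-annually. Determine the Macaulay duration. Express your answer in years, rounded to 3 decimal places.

Periodic yield y = 0.016. Discount each cash flow and weight by its period:
  t   CF        PV=CF/(1+0.016)^t    t·PV
  1       487.50       479.8228       479.8228
  2       487.50       472.2666       944.5331
  3       487.50       464.8293     1,394.4879
  4       487.50       457.5092     1,830.0366
  5       487.50       450.3043     2,251.5214
  6       487.50       443.2129     2,659.2773
  7       487.50       436.2331     3,053.6320
  8       487.50       429.3633     3,434.9067
  9       487.50       422.6017     3,803.4154
  10   10,487.50     8,948.1838    89,481.8376
  Σ                 13,004.3270   109,333.4709
Price P = Σ PV = 13,004.3270.
Macaulay duration = Σ(t·PV) / P = 109,333.4709 / 13,004.3270 = 8.40747 half-year periods.
In years: 8.40747 / 2 = 4.20373 years.

4.204 years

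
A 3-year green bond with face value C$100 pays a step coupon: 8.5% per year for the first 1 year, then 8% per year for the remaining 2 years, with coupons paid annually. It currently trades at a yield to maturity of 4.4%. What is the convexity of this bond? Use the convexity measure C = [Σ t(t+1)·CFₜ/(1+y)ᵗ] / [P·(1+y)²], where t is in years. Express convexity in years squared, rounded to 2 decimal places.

With y = 0.044:
  t   CF        PV=CF/(1+0.044)^t    t·PV        t(t+1)·PV
  1         8.50         8.1418         8.1418          16.2835
  2         8.00         7.3399        14.6798          44.0393
  3       108.00        94.9122       284.7367       1,138.9470
  Σ                    110.3939       307.5583       1,199.2698
P = 110.3939.
Convexity = Σ t(t+1)·PV / [P·(1+y)²] = 1,199.2698 / (110.3939 × 1.089936) = 9.96715.

9.97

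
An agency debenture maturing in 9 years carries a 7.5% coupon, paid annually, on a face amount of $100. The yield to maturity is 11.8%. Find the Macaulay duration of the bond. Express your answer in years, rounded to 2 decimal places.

Periodic yield y = 0.118. Discount each cash flow and weight by its year:
  t   CF        PV=CF/(1+0.118)^t    t·PV
  1         7.50         6.7084         6.7084
  2         7.50         6.0004        12.0007
  3         7.50         5.3671        16.1012
  4         7.50         4.8006        19.2023
  5         7.50         4.2939        21.4695
  6         7.50         3.8407        23.0442
  7         7.50         3.4353        24.0473
  8         7.50         3.0727        24.5820
  9       107.50        39.3942       354.5478
  Σ                     76.9133       501.7034
Price P = Σ PV = 76.9133.
Macaulay duration = Σ(t·PV) / P = 501.7034 / 76.9133 = 6.52297 years.

6.52 years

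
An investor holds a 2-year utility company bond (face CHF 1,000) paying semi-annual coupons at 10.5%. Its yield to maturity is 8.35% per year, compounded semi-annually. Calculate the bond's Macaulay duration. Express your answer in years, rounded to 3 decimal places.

1.858 years

Periodic yield y = 0.04175. Discount each cash flow and weight by its period:
  t   CF        PV=CF/(1+0.04175)^t    t·PV
  1        52.50        50.3960        50.3960
  2        52.50        48.3763        96.7525
  3        52.50        46.4375       139.3125
  4     1,052.50       893.6513     3,574.6050
  Σ                  1,038.8610     3,861.0660
Price P = Σ PV = 1,038.8610.
Macaulay duration = Σ(t·PV) / P = 3,861.0660 / 1,038.8610 = 3.71663 half-year periods.
In years: 3.71663 / 2 = 1.85832 years.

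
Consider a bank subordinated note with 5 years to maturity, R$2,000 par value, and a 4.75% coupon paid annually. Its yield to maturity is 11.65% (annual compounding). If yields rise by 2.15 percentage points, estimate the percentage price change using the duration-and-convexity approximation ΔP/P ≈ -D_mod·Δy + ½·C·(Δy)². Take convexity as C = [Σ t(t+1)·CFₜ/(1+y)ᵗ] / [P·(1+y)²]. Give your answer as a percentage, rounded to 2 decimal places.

-8.16%

With y = 0.1165:
  t   CF        PV=CF/(1+0.1165)^t    t·PV        t(t+1)·PV
  1        95.00        85.0873        85.0873         170.1747
  2        95.00        76.2090       152.4180         457.2539
  3        95.00        68.2570       204.7711         819.0844
  4        95.00        61.1348       244.5393       1,222.6966
  5     2,095.00     1,207.5090     6,037.5452      36,225.2712
  Σ                  1,498.1972     6,724.3609      38,894.4807
P = 1,498.1972; D_Mac = 4.48830 yrs; D_mod = 4.01997 yrs; C = 20.82579.
Duration effect: -4.01997 × (+0.0215) = -0.086429
Convexity effect: 0.5 × 20.82579 × (0.0215)² = +0.0048134
ΔP/P ≈ -0.086429 + 0.0048134 = -0.081616 = -8.1616%.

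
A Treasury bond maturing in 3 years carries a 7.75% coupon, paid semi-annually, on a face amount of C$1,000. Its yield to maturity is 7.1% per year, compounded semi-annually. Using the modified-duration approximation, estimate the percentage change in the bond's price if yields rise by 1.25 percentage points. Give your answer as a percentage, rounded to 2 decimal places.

-3.30%

Periodic yield y = 0.0355. Modified duration first:
  t   CF        PV=CF/(1+0.0355)^t    t·PV
  1        38.75        37.4215        37.4215
  2        38.75        36.1386        72.2772
  3        38.75        34.8997       104.6990
  4        38.75        33.7032       134.8128
  5        38.75        32.5478       162.7388
  6     1,038.75       842.5786     5,055.4715
  Σ                  1,017.2894     5,567.4210
P = 1,017.2894; D_Mac = 5.47280 half-year periods = 2.73640 yrs; D_mod = 2.73640/(1+0.0355) = 2.64259 yrs.
ΔP/P ≈ -D_mod · Δy = -2.64259 × (+0.0125) = -0.033032 = -3.3032%.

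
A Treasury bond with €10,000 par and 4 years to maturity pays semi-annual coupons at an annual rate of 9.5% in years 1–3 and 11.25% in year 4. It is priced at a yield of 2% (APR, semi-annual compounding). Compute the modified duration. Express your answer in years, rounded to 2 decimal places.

Periodic yield y = 0.01. First find Macaulay duration:
  t   CF        PV=CF/(1+0.01)^t    t·PV
  1       475.00       470.2970       470.2970
  2       475.00       465.6406       931.2812
  3       475.00       461.0303     1,383.0910
  4       475.00       456.4657     1,825.8627
  5       475.00       451.9462     2,259.7310
  6       475.00       447.4715     2,684.8289
  7       562.50       524.6539     3,672.5773
  8    10,562.50     9,754.2915    78,034.3323
  Σ                 13,031.7968    91,262.0015
P = 13,031.7968; Macaulay duration = 91,262.0015 / 13,031.7968 = 7.00303 half-year periods = 3.50151 years.
Modified duration = D_Mac / (1 + y) = 3.50151 / 1.01 = 3.46684 years.

3.47 years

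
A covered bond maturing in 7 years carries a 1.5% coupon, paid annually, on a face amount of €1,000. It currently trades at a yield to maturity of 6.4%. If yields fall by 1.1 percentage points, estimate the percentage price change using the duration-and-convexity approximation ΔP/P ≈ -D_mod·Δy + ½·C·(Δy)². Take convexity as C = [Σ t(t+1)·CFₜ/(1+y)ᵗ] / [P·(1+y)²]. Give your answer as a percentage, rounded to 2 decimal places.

+7.14%

With y = 0.064:
  t   CF        PV=CF/(1+0.064)^t    t·PV        t(t+1)·PV
  1        15.00        14.0977        14.0977          28.1955
  2        15.00        13.2498        26.4995          79.4986
  3        15.00        12.4528        37.3583         149.4334
  4        15.00        11.7037        46.8150         234.0748
  5        15.00        10.9998        54.9988         329.9927
  6        15.00        10.3381        62.0287         434.2010
  7     1,015.00       657.4680     4,602.2763      36,818.2103
  Σ                    730.3099     4,844.0744      38,073.6062
P = 730.3099; D_Mac = 6.63290 yrs; D_mod = 6.23393 yrs; C = 46.05041.
Duration effect: -6.23393 × (-0.011) = +0.068573
Convexity effect: 0.5 × 46.05041 × (-0.011)² = +0.0027861
ΔP/P ≈ +0.068573 + 0.0027861 = +0.071359 = +7.1359%.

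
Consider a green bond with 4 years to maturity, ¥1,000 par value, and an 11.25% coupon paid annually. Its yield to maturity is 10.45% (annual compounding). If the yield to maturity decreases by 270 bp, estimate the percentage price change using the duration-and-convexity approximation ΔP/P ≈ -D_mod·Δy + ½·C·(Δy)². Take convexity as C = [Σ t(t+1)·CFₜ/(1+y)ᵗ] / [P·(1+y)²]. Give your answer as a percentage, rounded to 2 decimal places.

+8.90%

With y = 0.1045:
  t   CF        PV=CF/(1+0.1045)^t    t·PV        t(t+1)·PV
  1       112.50       101.8560       101.8560         203.7121
  2       112.50        92.2191       184.4383         553.3149
  3       112.50        83.4940       250.4821       1,001.9282
  4     1,112.50       747.5447     2,990.1786      14,950.8930
  Σ                  1,025.1139     3,526.9550      16,709.8482
P = 1,025.1139; D_Mac = 3.44055 yrs; D_mod = 3.11503 yrs; C = 13.36192.
Duration effect: -3.11503 × (-0.027) = +0.084106
Convexity effect: 0.5 × 13.36192 × (-0.027)² = +0.0048704
ΔP/P ≈ +0.084106 + 0.0048704 = +0.088976 = +8.8976%.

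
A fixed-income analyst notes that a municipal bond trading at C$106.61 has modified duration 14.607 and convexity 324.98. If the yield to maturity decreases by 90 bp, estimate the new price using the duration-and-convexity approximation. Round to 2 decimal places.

Duration effect: -D_mod·Δy = -14.607 × (-0.009) = +0.131463
Convexity effect: ½·C·(Δy)² = 0.5 × 324.98 × (-0.009)² = +0.01316169
ΔP/P ≈ +0.131463 + 0.01316169 = +0.14462469
New price ≈ 106.61 × (1 + 0.14462469) = 122.0284382009.

C$122.03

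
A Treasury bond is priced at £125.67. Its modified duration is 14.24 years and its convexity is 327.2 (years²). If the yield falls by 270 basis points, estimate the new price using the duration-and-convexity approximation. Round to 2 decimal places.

£188.98

Duration effect: -D_mod·Δy = -14.24 × (-0.027) = +0.384480
Convexity effect: ½·C·(Δy)² = 0.5 × 327.2 × (-0.027)² = +0.1192644
ΔP/P ≈ +0.384480 + 0.1192644 = +0.5037444
New price ≈ 125.67 × (1 + 0.5037444) = 188.975558748.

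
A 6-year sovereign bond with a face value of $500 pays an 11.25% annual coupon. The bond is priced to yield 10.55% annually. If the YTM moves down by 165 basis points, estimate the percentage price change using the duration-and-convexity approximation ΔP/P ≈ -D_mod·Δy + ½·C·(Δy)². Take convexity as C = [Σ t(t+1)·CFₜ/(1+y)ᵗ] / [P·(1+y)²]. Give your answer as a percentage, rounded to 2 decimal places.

+7.34%

With y = 0.1055:
  t   CF        PV=CF/(1+0.1055)^t    t·PV        t(t+1)·PV
  1        56.25        50.8820        50.8820         101.7639
  2        56.25        46.0262        92.0524         276.1571
  3        56.25        41.6338       124.9015         499.6059
  4        56.25        37.6606       150.6425         753.2125
  5        56.25        34.0666       170.3330       1,021.9980
  6       556.25       304.7316     1,828.3898      12,798.7287
  Σ                    515.0008     2,417.2011      15,451.4661
P = 515.0008; D_Mac = 4.69359 yrs; D_mod = 4.24567 yrs; C = 24.54959.
Duration effect: -4.24567 × (-0.0165) = +0.070054
Convexity effect: 0.5 × 24.54959 × (-0.0165)² = +0.0033418
ΔP/P ≈ +0.070054 + 0.0033418 = +0.073395 = +7.3395%.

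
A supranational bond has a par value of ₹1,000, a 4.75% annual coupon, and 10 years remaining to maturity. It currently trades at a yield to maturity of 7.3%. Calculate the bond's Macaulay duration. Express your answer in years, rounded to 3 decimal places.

Periodic yield y = 0.073. Discount each cash flow and weight by its year:
  t   CF        PV=CF/(1+0.073)^t    t·PV
  1        47.50        44.2684        44.2684
  2        47.50        41.2567        82.5133
  3        47.50        38.4498       115.3495
  4        47.50        35.8340       143.3358
  5        47.50        33.3960       166.9802
  6        47.50        31.1240       186.7439
  7        47.50        29.0065       203.0456
  8        47.50        27.0331       216.2648
  9        47.50        25.1939       226.7455
  10    1,047.50       517.7938     5,177.9376
  Σ                    823.3562     6,563.1847
Price P = Σ PV = 823.3562.
Macaulay duration = Σ(t·PV) / P = 6,563.1847 / 823.3562 = 7.97126 years.

7.971 years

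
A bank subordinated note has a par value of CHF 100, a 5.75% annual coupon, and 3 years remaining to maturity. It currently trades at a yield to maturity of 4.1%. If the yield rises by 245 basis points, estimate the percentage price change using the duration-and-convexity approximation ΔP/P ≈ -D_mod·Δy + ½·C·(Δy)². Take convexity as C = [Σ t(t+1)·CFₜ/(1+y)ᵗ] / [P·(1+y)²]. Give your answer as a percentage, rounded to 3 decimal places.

-6.383%

With y = 0.041:
  t   CF        PV=CF/(1+0.041)^t    t·PV        t(t+1)·PV
  1         5.75         5.5235         5.5235          11.0471
  2         5.75         5.3060        10.6120          31.8359
  3       105.75        93.7407       281.2221       1,124.8884
  Σ                    104.5702       297.3576       1,167.7714
P = 104.5702; D_Mac = 2.84362 yrs; D_mod = 2.73162 yrs; C = 10.30501.
Duration effect: -2.73162 × (+0.0245) = -0.066925
Convexity effect: 0.5 × 10.30501 × (0.0245)² = +0.0030928
ΔP/P ≈ -0.066925 + 0.0030928 = -0.063832 = -6.3832%.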